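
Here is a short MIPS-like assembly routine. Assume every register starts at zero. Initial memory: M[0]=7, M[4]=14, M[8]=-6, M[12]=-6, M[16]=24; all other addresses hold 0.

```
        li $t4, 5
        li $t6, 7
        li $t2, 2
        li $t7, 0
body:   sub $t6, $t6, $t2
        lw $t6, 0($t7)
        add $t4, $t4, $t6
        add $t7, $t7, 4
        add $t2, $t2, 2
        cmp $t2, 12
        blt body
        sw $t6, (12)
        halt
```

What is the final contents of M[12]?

24

$t4=5
$t6=7
$t2=2
$t7=0
$t6=7-2=5
$t6=M[0]=7
$t4=5+7=12
$t7=0+4=4
$t2=2+2=4
cmp $t2, 12  (cmp 4,12)
blt body: taken
$t6=7-4=3
$t6=M[4]=14
$t4=12+14=26
$t7=4+4=8
$t2=4+2=6
cmp $t2, 12  (cmp 6,12)
blt body: taken
$t6=14-6=8
$t6=M[8]=-6
$t4=26+(-6)=20
$t7=8+4=12
$t2=6+2=8
cmp $t2, 12  (cmp 8,12)
blt body: taken
$t6=(-6)-8=-14
$t6=M[12]=-6
$t4=20+(-6)=14
$t7=12+4=16
$t2=8+2=10
cmp $t2, 12  (cmp 10,12)
blt body: taken
$t6=(-6)-10=-16
$t6=M[16]=24
$t4=14+24=38
$t7=16+4=20
$t2=10+2=12
cmp $t2, 12  (cmp 12,12)
blt body: not taken
sw $t6, (12) → M[12]=24
halt.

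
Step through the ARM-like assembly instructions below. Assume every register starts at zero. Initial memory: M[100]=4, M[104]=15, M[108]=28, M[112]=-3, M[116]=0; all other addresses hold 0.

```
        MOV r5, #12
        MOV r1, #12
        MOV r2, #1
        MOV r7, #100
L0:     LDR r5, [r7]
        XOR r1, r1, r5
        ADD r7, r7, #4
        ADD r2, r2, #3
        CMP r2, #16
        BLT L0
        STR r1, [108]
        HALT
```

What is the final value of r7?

120

MOV r5, #12 → r5=12
MOV r1, #12 → r1=12
MOV r2, #1 → r2=1
MOV r7, #100 → r7=100
LDR r5, [r7] → r5=M[100]=4
XOR r1, r1, r5 → r1=12^4=8
ADD r7, r7, #4 → r7=100+4=104
ADD r2, r2, #3 → r2=1+3=4
CMP r2, #16  (cmp 4,16)
BLT L0: taken
LDR r5, [r7] → r5=M[104]=15
XOR r1, r1, r5 → r1=8^15=7
ADD r7, r7, #4 → r7=104+4=108
ADD r2, r2, #3 → r2=4+3=7
CMP r2, #16  (cmp 7,16)
BLT L0: taken
LDR r5, [r7] → r5=M[108]=28
XOR r1, r1, r5 → r1=7^28=27
ADD r7, r7, #4 → r7=108+4=112
ADD r2, r2, #3 → r2=7+3=10
CMP r2, #16  (cmp 10,16)
BLT L0: taken
LDR r5, [r7] → r5=M[112]=-3
XOR r1, r1, r5 → r1=27^(-3)=-26
ADD r7, r7, #4 → r7=112+4=116
ADD r2, r2, #3 → r2=10+3=13
CMP r2, #16  (cmp 13,16)
BLT L0: taken
LDR r5, [r7] → r5=M[116]=0
XOR r1, r1, r5 → r1=(-26)^0=-26
ADD r7, r7, #4 → r7=116+4=120
ADD r2, r2, #3 → r2=13+3=16
CMP r2, #16  (cmp 16,16)
BLT L0: not taken
STR r1, [108] → M[108]=-26
halt.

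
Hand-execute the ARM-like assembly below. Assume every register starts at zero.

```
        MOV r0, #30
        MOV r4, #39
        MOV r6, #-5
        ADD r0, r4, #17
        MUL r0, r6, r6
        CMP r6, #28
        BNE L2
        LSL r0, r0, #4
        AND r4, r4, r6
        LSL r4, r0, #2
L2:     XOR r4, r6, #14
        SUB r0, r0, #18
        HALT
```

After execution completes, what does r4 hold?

-11

MOV r0, #30 → r0=30
MOV r4, #39 → r4=39
MOV r6, #-5 → r6=-5
ADD r0, r4, #17 → r0=39+17=56
MUL r0, r6, r6 → r0=(-5)*(-5)=25
CMP r6, #28  (cmp -5,28)
BNE L2: taken
XOR r4, r6, #14 → r4=(-5)^14=-11
SUB r0, r0, #18 → r0=25-18=7
halt.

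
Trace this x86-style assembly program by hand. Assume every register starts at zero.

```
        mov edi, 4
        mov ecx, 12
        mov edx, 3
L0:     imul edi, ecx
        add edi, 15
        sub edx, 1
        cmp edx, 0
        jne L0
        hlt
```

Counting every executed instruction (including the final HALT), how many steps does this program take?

mov edi, 4 → edi=4
mov ecx, 12 → ecx=12
mov edx, 3 → edx=3
imul edi, ecx → edi=4*12=48
add edi, 15 → edi=48+15=63
sub edx, 1 → edx=3-1=2
cmp edx, 0  (cmp 2,0)
jne L0: taken
imul edi, ecx → edi=63*12=756
add edi, 15 → edi=756+15=771
sub edx, 1 → edx=2-1=1
cmp edx, 0  (cmp 1,0)
jne L0: taken
imul edi, ecx → edi=771*12=9252
add edi, 15 → edi=9252+15=9267
sub edx, 1 → edx=1-1=0
cmp edx, 0  (cmp 0,0)
jne L0: not taken
halt.
Total executed instructions: 19.

19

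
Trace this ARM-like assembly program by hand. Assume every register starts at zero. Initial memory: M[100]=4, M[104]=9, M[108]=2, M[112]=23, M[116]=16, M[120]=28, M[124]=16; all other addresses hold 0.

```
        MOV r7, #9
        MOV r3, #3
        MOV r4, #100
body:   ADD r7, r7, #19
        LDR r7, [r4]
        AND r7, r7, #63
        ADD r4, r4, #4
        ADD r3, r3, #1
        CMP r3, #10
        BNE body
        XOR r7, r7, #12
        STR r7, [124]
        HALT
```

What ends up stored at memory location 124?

28

MOV r7, #9 → r7=9
MOV r3, #3 → r3=3
MOV r4, #100 → r4=100
ADD r7, r7, #19 → r7=9+19=28
LDR r7, [r4] → r7=M[100]=4
AND r7, r7, #63 → r7=4&63=4
ADD r4, r4, #4 → r4=100+4=104
ADD r3, r3, #1 → r3=3+1=4
CMP r3, #10  (cmp 4,10)
BNE body: taken
ADD r7, r7, #19 → r7=4+19=23
LDR r7, [r4] → r7=M[104]=9
AND r7, r7, #63 → r7=9&63=9
ADD r4, r4, #4 → r4=104+4=108
ADD r3, r3, #1 → r3=4+1=5
CMP r3, #10  (cmp 5,10)
BNE body: taken
ADD r7, r7, #19 → r7=9+19=28
LDR r7, [r4] → r7=M[108]=2
AND r7, r7, #63 → r7=2&63=2
ADD r4, r4, #4 → r4=108+4=112
ADD r3, r3, #1 → r3=5+1=6
CMP r3, #10  (cmp 6,10)
BNE body: taken
ADD r7, r7, #19 → r7=2+19=21
LDR r7, [r4] → r7=M[112]=23
AND r7, r7, #63 → r7=23&63=23
ADD r4, r4, #4 → r4=112+4=116
ADD r3, r3, #1 → r3=6+1=7
CMP r3, #10  (cmp 7,10)
BNE body: taken
ADD r7, r7, #19 → r7=23+19=42
LDR r7, [r4] → r7=M[116]=16
AND r7, r7, #63 → r7=16&63=16
ADD r4, r4, #4 → r4=116+4=120
ADD r3, r3, #1 → r3=7+1=8
CMP r3, #10  (cmp 8,10)
BNE body: taken
ADD r7, r7, #19 → r7=16+19=35
LDR r7, [r4] → r7=M[120]=28
AND r7, r7, #63 → r7=28&63=28
ADD r4, r4, #4 → r4=120+4=124
ADD r3, r3, #1 → r3=8+1=9
CMP r3, #10  (cmp 9,10)
BNE body: taken
ADD r7, r7, #19 → r7=28+19=47
LDR r7, [r4] → r7=M[124]=16
AND r7, r7, #63 → r7=16&63=16
ADD r4, r4, #4 → r4=124+4=128
ADD r3, r3, #1 → r3=9+1=10
CMP r3, #10  (cmp 10,10)
BNE body: not taken
XOR r7, r7, #12 → r7=16^12=28
STR r7, [124] → M[124]=28
halt.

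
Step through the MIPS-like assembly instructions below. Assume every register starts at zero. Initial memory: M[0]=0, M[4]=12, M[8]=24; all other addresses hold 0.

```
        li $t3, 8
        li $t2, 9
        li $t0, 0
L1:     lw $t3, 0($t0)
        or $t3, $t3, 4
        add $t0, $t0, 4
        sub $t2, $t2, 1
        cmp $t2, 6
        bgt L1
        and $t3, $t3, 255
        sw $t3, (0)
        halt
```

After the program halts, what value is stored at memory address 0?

28

li $t3, 8 → $t3=8
li $t2, 9 → $t2=9
li $t0, 0 → $t0=0
lw $t3, 0($t0) → $t3=M[0]=0
or $t3, $t3, 4 → $t3=0|4=4
add $t0, $t0, 4 → $t0=0+4=4
sub $t2, $t2, 1 → $t2=9-1=8
cmp $t2, 6  (cmp 8,6)
bgt L1: taken
lw $t3, 0($t0) → $t3=M[4]=12
or $t3, $t3, 4 → $t3=12|4=12
add $t0, $t0, 4 → $t0=4+4=8
sub $t2, $t2, 1 → $t2=8-1=7
cmp $t2, 6  (cmp 7,6)
bgt L1: taken
lw $t3, 0($t0) → $t3=M[8]=24
or $t3, $t3, 4 → $t3=24|4=28
add $t0, $t0, 4 → $t0=8+4=12
sub $t2, $t2, 1 → $t2=7-1=6
cmp $t2, 6  (cmp 6,6)
bgt L1: not taken
and $t3, $t3, 255 → $t3=28&255=28
sw $t3, (0) → M[0]=28
halt.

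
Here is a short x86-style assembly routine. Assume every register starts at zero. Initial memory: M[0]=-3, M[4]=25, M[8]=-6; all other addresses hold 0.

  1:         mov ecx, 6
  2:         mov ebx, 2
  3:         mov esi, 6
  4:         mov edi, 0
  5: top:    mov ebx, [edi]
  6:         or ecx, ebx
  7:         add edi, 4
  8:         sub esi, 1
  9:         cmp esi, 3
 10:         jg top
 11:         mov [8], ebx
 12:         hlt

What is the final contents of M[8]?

-6

after mov ecx, 6: ecx=6
after mov ebx, 2: ebx=2
after mov esi, 6: esi=6
after mov edi, 0: edi=0
after mov ebx, [edi]: ebx=M[0]=-3
after or ecx, ebx: ecx=6|(-3)=-1
after add edi, 4: edi=0+4=4
after sub esi, 1: esi=6-1=5
cmp esi, 3  (cmp 5,3)
jg top: taken
after mov ebx, [edi]: ebx=M[4]=25
after or ecx, ebx: ecx=(-1)|25=-1
after add edi, 4: edi=4+4=8
after sub esi, 1: esi=5-1=4
cmp esi, 3  (cmp 4,3)
jg top: taken
after mov ebx, [edi]: ebx=M[8]=-6
after or ecx, ebx: ecx=(-1)|(-6)=-1
after add edi, 4: edi=8+4=12
after sub esi, 1: esi=4-1=3
cmp esi, 3  (cmp 3,3)
jg top: not taken
mov [8], ebx → M[8]=-6
halt.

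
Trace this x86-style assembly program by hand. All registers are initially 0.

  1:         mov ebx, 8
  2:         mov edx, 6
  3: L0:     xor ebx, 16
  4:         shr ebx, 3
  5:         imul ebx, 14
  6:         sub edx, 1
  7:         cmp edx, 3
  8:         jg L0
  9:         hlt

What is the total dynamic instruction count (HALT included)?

21

ebx=8
edx=6
ebx=8^16=24
ebx=24>>3=3
ebx=3*14=42
edx=6-1=5
cmp edx, 3  (cmp 5,3)
jg L0: taken
ebx=42^16=58
ebx=58>>3=7
ebx=7*14=98
edx=5-1=4
cmp edx, 3  (cmp 4,3)
jg L0: taken
ebx=98^16=114
ebx=114>>3=14
ebx=14*14=196
edx=4-1=3
cmp edx, 3  (cmp 3,3)
jg L0: not taken
halt.
Total executed instructions: 21.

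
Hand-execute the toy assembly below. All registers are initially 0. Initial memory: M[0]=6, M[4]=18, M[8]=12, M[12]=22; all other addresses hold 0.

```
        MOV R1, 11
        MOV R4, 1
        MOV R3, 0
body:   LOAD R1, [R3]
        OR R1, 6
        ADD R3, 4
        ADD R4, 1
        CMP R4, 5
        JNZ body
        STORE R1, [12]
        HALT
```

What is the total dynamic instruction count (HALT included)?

R1=11
R4=1
R3=0
R1=M[0]=6
R1=6|6=6
R3=0+4=4
R4=1+1=2
CMP R4, 5  (cmp 2,5)
JNZ body: taken
R1=M[4]=18
R1=18|6=22
R3=4+4=8
R4=2+1=3
CMP R4, 5  (cmp 3,5)
JNZ body: taken
R1=M[8]=12
R1=12|6=14
R3=8+4=12
R4=3+1=4
CMP R4, 5  (cmp 4,5)
JNZ body: taken
R1=M[12]=22
R1=22|6=22
R3=12+4=16
R4=4+1=5
CMP R4, 5  (cmp 5,5)
JNZ body: not taken
STORE R1, [12] → M[12]=22
halt.
Total executed instructions: 29.

29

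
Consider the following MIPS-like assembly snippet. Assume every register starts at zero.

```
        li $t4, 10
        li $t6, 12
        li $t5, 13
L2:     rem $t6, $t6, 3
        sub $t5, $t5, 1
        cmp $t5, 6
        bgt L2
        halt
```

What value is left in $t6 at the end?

$t4=10
$t6=12
$t5=13
$t6=12%3=0
$t5=13-1=12
cmp $t5, 6  (cmp 12,6)
bgt L2: taken
$t6=0%3=0
$t5=12-1=11
cmp $t5, 6  (cmp 11,6)
bgt L2: taken
$t6=0%3=0
$t5=11-1=10
cmp $t5, 6  (cmp 10,6)
bgt L2: taken
$t6=0%3=0
$t5=10-1=9
cmp $t5, 6  (cmp 9,6)
bgt L2: taken
$t6=0%3=0
$t5=9-1=8
cmp $t5, 6  (cmp 8,6)
bgt L2: taken
$t6=0%3=0
$t5=8-1=7
cmp $t5, 6  (cmp 7,6)
bgt L2: taken
$t6=0%3=0
$t5=7-1=6
cmp $t5, 6  (cmp 6,6)
bgt L2: not taken
halt.

0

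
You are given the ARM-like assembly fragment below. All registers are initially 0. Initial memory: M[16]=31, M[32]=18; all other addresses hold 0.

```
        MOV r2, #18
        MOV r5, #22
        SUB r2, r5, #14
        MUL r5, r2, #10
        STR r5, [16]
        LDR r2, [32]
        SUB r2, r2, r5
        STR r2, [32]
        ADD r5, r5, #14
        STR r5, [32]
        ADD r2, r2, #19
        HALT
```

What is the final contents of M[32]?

94

r2=18
r5=22
r2=22-14=8
r5=8*10=80
STR r5, [16] → M[16]=80
r2=M[32]=18
r2=18-80=-62
STR r2, [32] → M[32]=-62
r5=80+14=94
STR r5, [32] → M[32]=94
r2=(-62)+19=-43
halt.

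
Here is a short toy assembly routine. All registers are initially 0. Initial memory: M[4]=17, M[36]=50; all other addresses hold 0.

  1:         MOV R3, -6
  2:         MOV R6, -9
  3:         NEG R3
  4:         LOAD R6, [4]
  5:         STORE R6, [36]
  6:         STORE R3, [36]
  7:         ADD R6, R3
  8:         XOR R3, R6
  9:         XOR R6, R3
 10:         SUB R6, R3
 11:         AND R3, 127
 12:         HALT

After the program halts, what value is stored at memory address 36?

6

R3=-6
R6=-9
R3=-(-6)=6
R6=M[4]=17
STORE R6, [36] → M[36]=17
STORE R3, [36] → M[36]=6
R6=17+6=23
R3=6^23=17
R6=23^17=6
R6=6-17=-11
R3=17&127=17
halt.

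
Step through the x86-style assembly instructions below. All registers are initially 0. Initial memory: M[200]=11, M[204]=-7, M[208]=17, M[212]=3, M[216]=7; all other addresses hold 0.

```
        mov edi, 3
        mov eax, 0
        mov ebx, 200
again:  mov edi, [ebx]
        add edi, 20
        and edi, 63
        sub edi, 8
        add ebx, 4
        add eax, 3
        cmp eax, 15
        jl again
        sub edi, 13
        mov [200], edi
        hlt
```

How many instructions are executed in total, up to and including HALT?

after mov edi, 3: edi=3
after mov eax, 0: eax=0
after mov ebx, 200: ebx=200
after mov edi, [ebx]: edi=M[200]=11
after add edi, 20: edi=11+20=31
after and edi, 63: edi=31&63=31
after sub edi, 8: edi=31-8=23
after add ebx, 4: ebx=200+4=204
after add eax, 3: eax=0+3=3
cmp eax, 15  (cmp 3,15)
jl again: taken
after mov edi, [ebx]: edi=M[204]=-7
after add edi, 20: edi=(-7)+20=13
after and edi, 63: edi=13&63=13
after sub edi, 8: edi=13-8=5
after add ebx, 4: ebx=204+4=208
after add eax, 3: eax=3+3=6
cmp eax, 15  (cmp 6,15)
jl again: taken
after mov edi, [ebx]: edi=M[208]=17
after add edi, 20: edi=17+20=37
after and edi, 63: edi=37&63=37
after sub edi, 8: edi=37-8=29
after add ebx, 4: ebx=208+4=212
after add eax, 3: eax=6+3=9
cmp eax, 15  (cmp 9,15)
jl again: taken
after mov edi, [ebx]: edi=M[212]=3
after add edi, 20: edi=3+20=23
after and edi, 63: edi=23&63=23
after sub edi, 8: edi=23-8=15
after add ebx, 4: ebx=212+4=216
after add eax, 3: eax=9+3=12
cmp eax, 15  (cmp 12,15)
jl again: taken
after mov edi, [ebx]: edi=M[216]=7
after add edi, 20: edi=7+20=27
after and edi, 63: edi=27&63=27
after sub edi, 8: edi=27-8=19
after add ebx, 4: ebx=216+4=220
after add eax, 3: eax=12+3=15
cmp eax, 15  (cmp 15,15)
jl again: not taken
after sub edi, 13: edi=19-13=6
mov [200], edi → M[200]=6
halt.
Total executed instructions: 46.

46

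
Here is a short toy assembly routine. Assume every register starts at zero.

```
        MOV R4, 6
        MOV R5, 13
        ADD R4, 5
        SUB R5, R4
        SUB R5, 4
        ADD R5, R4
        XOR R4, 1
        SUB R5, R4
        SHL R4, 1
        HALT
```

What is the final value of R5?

MOV R4, 6 → R4=6
MOV R5, 13 → R5=13
ADD R4, 5 → R4=6+5=11
SUB R5, R4 → R5=13-11=2
SUB R5, 4 → R5=2-4=-2
ADD R5, R4 → R5=(-2)+11=9
XOR R4, 1 → R4=11^1=10
SUB R5, R4 → R5=9-10=-1
SHL R4, 1 → R4=10<<1=20
halt.

-1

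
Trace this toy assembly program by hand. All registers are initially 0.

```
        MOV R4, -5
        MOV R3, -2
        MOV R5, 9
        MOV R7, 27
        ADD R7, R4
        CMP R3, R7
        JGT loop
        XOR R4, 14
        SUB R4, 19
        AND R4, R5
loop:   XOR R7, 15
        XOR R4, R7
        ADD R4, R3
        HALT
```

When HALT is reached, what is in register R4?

23

after MOV R4, -5: R4=-5
after MOV R3, -2: R3=-2
after MOV R5, 9: R5=9
after MOV R7, 27: R7=27
after ADD R7, R4: R7=27+(-5)=22
CMP R3, R7  (cmp -2,22)
JGT loop: not taken
after XOR R4, 14: R4=(-5)^14=-11
after SUB R4, 19: R4=(-11)-19=-30
after AND R4, R5: R4=(-30)&9=0
after XOR R7, 15: R7=22^15=25
after XOR R4, R7: R4=0^25=25
after ADD R4, R3: R4=25+(-2)=23
halt.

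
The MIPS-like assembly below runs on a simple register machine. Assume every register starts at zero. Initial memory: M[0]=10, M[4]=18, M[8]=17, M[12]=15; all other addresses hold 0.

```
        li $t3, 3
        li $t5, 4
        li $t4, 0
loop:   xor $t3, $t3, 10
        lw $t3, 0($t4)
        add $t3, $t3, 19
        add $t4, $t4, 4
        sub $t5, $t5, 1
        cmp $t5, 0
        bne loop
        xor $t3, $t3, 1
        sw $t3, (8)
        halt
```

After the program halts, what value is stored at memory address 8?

35

$t3=3
$t5=4
$t4=0
$t3=3^10=9
$t3=M[0]=10
$t3=10+19=29
$t4=0+4=4
$t5=4-1=3
cmp $t5, 0  (cmp 3,0)
bne loop: taken
$t3=29^10=23
$t3=M[4]=18
$t3=18+19=37
$t4=4+4=8
$t5=3-1=2
cmp $t5, 0  (cmp 2,0)
bne loop: taken
$t3=37^10=47
$t3=M[8]=17
$t3=17+19=36
$t4=8+4=12
$t5=2-1=1
cmp $t5, 0  (cmp 1,0)
bne loop: taken
$t3=36^10=46
$t3=M[12]=15
$t3=15+19=34
$t4=12+4=16
$t5=1-1=0
cmp $t5, 0  (cmp 0,0)
bne loop: not taken
$t3=34^1=35
sw $t3, (8) → M[8]=35
halt.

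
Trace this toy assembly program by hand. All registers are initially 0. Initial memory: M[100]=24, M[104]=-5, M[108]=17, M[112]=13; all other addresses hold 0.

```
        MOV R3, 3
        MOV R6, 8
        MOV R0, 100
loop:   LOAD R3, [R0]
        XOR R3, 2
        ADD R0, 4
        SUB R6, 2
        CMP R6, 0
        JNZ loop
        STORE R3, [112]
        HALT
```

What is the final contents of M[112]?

MOV R3, 3 → R3=3
MOV R6, 8 → R6=8
MOV R0, 100 → R0=100
LOAD R3, [R0] → R3=M[100]=24
XOR R3, 2 → R3=24^2=26
ADD R0, 4 → R0=100+4=104
SUB R6, 2 → R6=8-2=6
CMP R6, 0  (cmp 6,0)
JNZ loop: taken
LOAD R3, [R0] → R3=M[104]=-5
XOR R3, 2 → R3=(-5)^2=-7
ADD R0, 4 → R0=104+4=108
SUB R6, 2 → R6=6-2=4
CMP R6, 0  (cmp 4,0)
JNZ loop: taken
LOAD R3, [R0] → R3=M[108]=17
XOR R3, 2 → R3=17^2=19
ADD R0, 4 → R0=108+4=112
SUB R6, 2 → R6=4-2=2
CMP R6, 0  (cmp 2,0)
JNZ loop: taken
LOAD R3, [R0] → R3=M[112]=13
XOR R3, 2 → R3=13^2=15
ADD R0, 4 → R0=112+4=116
SUB R6, 2 → R6=2-2=0
CMP R6, 0  (cmp 0,0)
JNZ loop: not taken
STORE R3, [112] → M[112]=15
halt.

15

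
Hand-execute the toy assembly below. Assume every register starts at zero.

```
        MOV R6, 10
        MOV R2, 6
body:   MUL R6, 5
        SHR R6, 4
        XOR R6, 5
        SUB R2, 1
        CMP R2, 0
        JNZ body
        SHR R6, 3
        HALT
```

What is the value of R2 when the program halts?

MOV R6, 10 → R6=10
MOV R2, 6 → R2=6
MUL R6, 5 → R6=10*5=50
SHR R6, 4 → R6=50>>4=3
XOR R6, 5 → R6=3^5=6
SUB R2, 1 → R2=6-1=5
CMP R2, 0  (cmp 5,0)
JNZ body: taken
MUL R6, 5 → R6=6*5=30
SHR R6, 4 → R6=30>>4=1
XOR R6, 5 → R6=1^5=4
SUB R2, 1 → R2=5-1=4
CMP R2, 0  (cmp 4,0)
JNZ body: taken
MUL R6, 5 → R6=4*5=20
SHR R6, 4 → R6=20>>4=1
XOR R6, 5 → R6=1^5=4
SUB R2, 1 → R2=4-1=3
CMP R2, 0  (cmp 3,0)
JNZ body: taken
MUL R6, 5 → R6=4*5=20
SHR R6, 4 → R6=20>>4=1
XOR R6, 5 → R6=1^5=4
SUB R2, 1 → R2=3-1=2
CMP R2, 0  (cmp 2,0)
JNZ body: taken
MUL R6, 5 → R6=4*5=20
SHR R6, 4 → R6=20>>4=1
XOR R6, 5 → R6=1^5=4
SUB R2, 1 → R2=2-1=1
CMP R2, 0  (cmp 1,0)
JNZ body: taken
MUL R6, 5 → R6=4*5=20
SHR R6, 4 → R6=20>>4=1
XOR R6, 5 → R6=1^5=4
SUB R2, 1 → R2=1-1=0
CMP R2, 0  (cmp 0,0)
JNZ body: not taken
SHR R6, 3 → R6=4>>3=0
halt.

0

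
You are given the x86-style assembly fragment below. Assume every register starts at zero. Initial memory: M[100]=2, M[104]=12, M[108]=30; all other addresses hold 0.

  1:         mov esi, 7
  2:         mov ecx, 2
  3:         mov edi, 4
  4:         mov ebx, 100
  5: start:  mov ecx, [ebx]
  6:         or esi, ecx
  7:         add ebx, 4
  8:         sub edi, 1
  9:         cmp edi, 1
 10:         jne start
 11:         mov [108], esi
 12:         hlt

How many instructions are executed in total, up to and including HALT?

mov esi, 7 → esi=7
mov ecx, 2 → ecx=2
mov edi, 4 → edi=4
mov ebx, 100 → ebx=100
mov ecx, [ebx] → ecx=M[100]=2
or esi, ecx → esi=7|2=7
add ebx, 4 → ebx=100+4=104
sub edi, 1 → edi=4-1=3
cmp edi, 1  (cmp 3,1)
jne start: taken
mov ecx, [ebx] → ecx=M[104]=12
or esi, ecx → esi=7|12=15
add ebx, 4 → ebx=104+4=108
sub edi, 1 → edi=3-1=2
cmp edi, 1  (cmp 2,1)
jne start: taken
mov ecx, [ebx] → ecx=M[108]=30
or esi, ecx → esi=15|30=31
add ebx, 4 → ebx=108+4=112
sub edi, 1 → edi=2-1=1
cmp edi, 1  (cmp 1,1)
jne start: not taken
mov [108], esi → M[108]=31
halt.
Total executed instructions: 24.

24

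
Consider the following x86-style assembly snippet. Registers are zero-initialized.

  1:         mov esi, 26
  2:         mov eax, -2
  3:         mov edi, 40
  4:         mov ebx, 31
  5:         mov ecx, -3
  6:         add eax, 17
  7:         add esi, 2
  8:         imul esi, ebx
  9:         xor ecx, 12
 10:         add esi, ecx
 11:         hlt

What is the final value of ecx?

esi=26
eax=-2
edi=40
ebx=31
ecx=-3
eax=(-2)+17=15
esi=26+2=28
esi=28*31=868
ecx=(-3)^12=-15
esi=868+(-15)=853
halt.

-15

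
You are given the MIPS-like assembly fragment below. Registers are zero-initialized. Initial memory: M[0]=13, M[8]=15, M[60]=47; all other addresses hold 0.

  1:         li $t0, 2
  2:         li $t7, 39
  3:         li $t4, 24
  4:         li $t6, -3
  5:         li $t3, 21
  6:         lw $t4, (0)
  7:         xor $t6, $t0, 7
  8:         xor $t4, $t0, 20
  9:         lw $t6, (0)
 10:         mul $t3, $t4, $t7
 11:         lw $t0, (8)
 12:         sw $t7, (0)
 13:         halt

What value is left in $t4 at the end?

after li $t0, 2: $t0=2
after li $t7, 39: $t7=39
after li $t4, 24: $t4=24
after li $t6, -3: $t6=-3
after li $t3, 21: $t3=21
after lw $t4, (0): $t4=M[0]=13
after xor $t6, $t0, 7: $t6=2^7=5
after xor $t4, $t0, 20: $t4=2^20=22
after lw $t6, (0): $t6=M[0]=13
after mul $t3, $t4, $t7: $t3=22*39=858
after lw $t0, (8): $t0=M[8]=15
sw $t7, (0) → M[0]=39
halt.

22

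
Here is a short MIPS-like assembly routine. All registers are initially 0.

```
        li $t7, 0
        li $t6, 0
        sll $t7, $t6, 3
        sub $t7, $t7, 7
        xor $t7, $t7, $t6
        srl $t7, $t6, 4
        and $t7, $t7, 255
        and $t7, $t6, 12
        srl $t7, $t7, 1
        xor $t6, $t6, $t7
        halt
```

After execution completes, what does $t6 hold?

$t7=0
$t6=0
$t7=0<<3=0
$t7=0-7=-7
$t7=(-7)^0=-7
$t7=0>>4=0
$t7=0&255=0
$t7=0&12=0
$t7=0>>1=0
$t6=0^0=0
halt.

0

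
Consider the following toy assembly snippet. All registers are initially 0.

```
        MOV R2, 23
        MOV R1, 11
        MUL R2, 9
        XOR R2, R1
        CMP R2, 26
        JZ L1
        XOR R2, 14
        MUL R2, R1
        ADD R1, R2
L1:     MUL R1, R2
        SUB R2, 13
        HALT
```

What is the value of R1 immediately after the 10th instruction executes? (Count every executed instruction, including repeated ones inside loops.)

after MOV R2, 23: R2=23
after MOV R1, 11: R1=11
after MUL R2, 9: R2=23*9=207
after XOR R2, R1: R2=207^11=196
CMP R2, 26  (cmp 196,26)
JZ L1: not taken
after XOR R2, 14: R2=196^14=202
after MUL R2, R1: R2=202*11=2222
after ADD R1, R2: R1=11+2222=2233
after MUL R1, R2: R1=2233*2222=4961726
After step 10: R1 = 4961726.

4961726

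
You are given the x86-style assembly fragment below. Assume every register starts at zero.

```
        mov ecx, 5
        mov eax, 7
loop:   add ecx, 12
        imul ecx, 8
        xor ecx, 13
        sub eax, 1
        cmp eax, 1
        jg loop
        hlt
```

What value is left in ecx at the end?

mov ecx, 5 → ecx=5
mov eax, 7 → eax=7
add ecx, 12 → ecx=5+12=17
imul ecx, 8 → ecx=17*8=136
xor ecx, 13 → ecx=136^13=133
sub eax, 1 → eax=7-1=6
cmp eax, 1  (cmp 6,1)
jg loop: taken
add ecx, 12 → ecx=133+12=145
imul ecx, 8 → ecx=145*8=1160
xor ecx, 13 → ecx=1160^13=1157
sub eax, 1 → eax=6-1=5
cmp eax, 1  (cmp 5,1)
jg loop: taken
add ecx, 12 → ecx=1157+12=1169
imul ecx, 8 → ecx=1169*8=9352
xor ecx, 13 → ecx=9352^13=9349
sub eax, 1 → eax=5-1=4
cmp eax, 1  (cmp 4,1)
jg loop: taken
add ecx, 12 → ecx=9349+12=9361
imul ecx, 8 → ecx=9361*8=74888
xor ecx, 13 → ecx=74888^13=74885
sub eax, 1 → eax=4-1=3
cmp eax, 1  (cmp 3,1)
jg loop: taken
add ecx, 12 → ecx=74885+12=74897
imul ecx, 8 → ecx=74897*8=599176
xor ecx, 13 → ecx=599176^13=599173
sub eax, 1 → eax=3-1=2
cmp eax, 1  (cmp 2,1)
jg loop: taken
add ecx, 12 → ecx=599173+12=599185
imul ecx, 8 → ecx=599185*8=4793480
xor ecx, 13 → ecx=4793480^13=4793477
sub eax, 1 → eax=2-1=1
cmp eax, 1  (cmp 1,1)
jg loop: not taken
halt.

4793477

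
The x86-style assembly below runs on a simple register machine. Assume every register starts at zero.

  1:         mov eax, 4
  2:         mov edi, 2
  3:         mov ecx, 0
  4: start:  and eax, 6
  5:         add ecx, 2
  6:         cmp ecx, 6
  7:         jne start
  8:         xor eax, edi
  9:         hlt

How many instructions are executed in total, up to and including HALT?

eax=4
edi=2
ecx=0
eax=4&6=4
ecx=0+2=2
cmp ecx, 6  (cmp 2,6)
jne start: taken
eax=4&6=4
ecx=2+2=4
cmp ecx, 6  (cmp 4,6)
jne start: taken
eax=4&6=4
ecx=4+2=6
cmp ecx, 6  (cmp 6,6)
jne start: not taken
eax=4^2=6
halt.
Total executed instructions: 17.

17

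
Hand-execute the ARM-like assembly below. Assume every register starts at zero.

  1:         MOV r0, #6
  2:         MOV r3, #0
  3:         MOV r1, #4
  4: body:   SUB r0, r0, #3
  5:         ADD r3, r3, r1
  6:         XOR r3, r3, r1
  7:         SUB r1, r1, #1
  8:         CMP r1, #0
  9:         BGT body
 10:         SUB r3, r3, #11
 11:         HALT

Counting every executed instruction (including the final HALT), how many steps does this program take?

29

after MOV r0, #6: r0=6
after MOV r3, #0: r3=0
after MOV r1, #4: r1=4
after SUB r0, r0, #3: r0=6-3=3
after ADD r3, r3, r1: r3=0+4=4
after XOR r3, r3, r1: r3=4^4=0
after SUB r1, r1, #1: r1=4-1=3
CMP r1, #0  (cmp 3,0)
BGT body: taken
after SUB r0, r0, #3: r0=3-3=0
after ADD r3, r3, r1: r3=0+3=3
after XOR r3, r3, r1: r3=3^3=0
after SUB r1, r1, #1: r1=3-1=2
CMP r1, #0  (cmp 2,0)
BGT body: taken
after SUB r0, r0, #3: r0=0-3=-3
after ADD r3, r3, r1: r3=0+2=2
after XOR r3, r3, r1: r3=2^2=0
after SUB r1, r1, #1: r1=2-1=1
CMP r1, #0  (cmp 1,0)
BGT body: taken
after SUB r0, r0, #3: r0=(-3)-3=-6
after ADD r3, r3, r1: r3=0+1=1
after XOR r3, r3, r1: r3=1^1=0
after SUB r1, r1, #1: r1=1-1=0
CMP r1, #0  (cmp 0,0)
BGT body: not taken
after SUB r3, r3, #11: r3=0-11=-11
halt.
Total executed instructions: 29.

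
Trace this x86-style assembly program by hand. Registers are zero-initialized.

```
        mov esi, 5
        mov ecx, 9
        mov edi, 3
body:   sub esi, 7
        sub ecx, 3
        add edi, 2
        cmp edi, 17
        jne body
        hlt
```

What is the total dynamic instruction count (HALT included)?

after mov esi, 5: esi=5
after mov ecx, 9: ecx=9
after mov edi, 3: edi=3
after sub esi, 7: esi=5-7=-2
after sub ecx, 3: ecx=9-3=6
after add edi, 2: edi=3+2=5
cmp edi, 17  (cmp 5,17)
jne body: taken
after sub esi, 7: esi=(-2)-7=-9
after sub ecx, 3: ecx=6-3=3
after add edi, 2: edi=5+2=7
cmp edi, 17  (cmp 7,17)
jne body: taken
after sub esi, 7: esi=(-9)-7=-16
after sub ecx, 3: ecx=3-3=0
after add edi, 2: edi=7+2=9
cmp edi, 17  (cmp 9,17)
jne body: taken
after sub esi, 7: esi=(-16)-7=-23
after sub ecx, 3: ecx=0-3=-3
after add edi, 2: edi=9+2=11
cmp edi, 17  (cmp 11,17)
jne body: taken
after sub esi, 7: esi=(-23)-7=-30
after sub ecx, 3: ecx=(-3)-3=-6
after add edi, 2: edi=11+2=13
cmp edi, 17  (cmp 13,17)
jne body: taken
after sub esi, 7: esi=(-30)-7=-37
after sub ecx, 3: ecx=(-6)-3=-9
after add edi, 2: edi=13+2=15
cmp edi, 17  (cmp 15,17)
jne body: taken
after sub esi, 7: esi=(-37)-7=-44
after sub ecx, 3: ecx=(-9)-3=-12
after add edi, 2: edi=15+2=17
cmp edi, 17  (cmp 17,17)
jne body: not taken
halt.
Total executed instructions: 39.

39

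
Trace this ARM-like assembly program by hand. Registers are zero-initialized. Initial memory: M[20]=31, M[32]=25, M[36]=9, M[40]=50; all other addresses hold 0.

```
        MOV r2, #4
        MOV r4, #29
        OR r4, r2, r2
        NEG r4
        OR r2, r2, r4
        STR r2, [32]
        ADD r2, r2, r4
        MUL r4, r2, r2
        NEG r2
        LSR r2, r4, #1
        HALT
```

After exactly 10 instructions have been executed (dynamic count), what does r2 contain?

32

r2=4
r4=29
r4=4|4=4
r4=-(4)=-4
r2=4|(-4)=-4
STR r2, [32] → M[32]=-4
r2=(-4)+(-4)=-8
r4=(-8)*(-8)=64
r2=-(-8)=8
r2=64>>1=32
After step 10: r2 = 32.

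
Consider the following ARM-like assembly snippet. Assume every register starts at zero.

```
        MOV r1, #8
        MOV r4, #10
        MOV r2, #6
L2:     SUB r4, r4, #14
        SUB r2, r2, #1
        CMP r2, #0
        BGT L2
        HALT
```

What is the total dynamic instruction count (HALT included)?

28

MOV r1, #8 → r1=8
MOV r4, #10 → r4=10
MOV r2, #6 → r2=6
SUB r4, r4, #14 → r4=10-14=-4
SUB r2, r2, #1 → r2=6-1=5
CMP r2, #0  (cmp 5,0)
BGT L2: taken
SUB r4, r4, #14 → r4=(-4)-14=-18
SUB r2, r2, #1 → r2=5-1=4
CMP r2, #0  (cmp 4,0)
BGT L2: taken
SUB r4, r4, #14 → r4=(-18)-14=-32
SUB r2, r2, #1 → r2=4-1=3
CMP r2, #0  (cmp 3,0)
BGT L2: taken
SUB r4, r4, #14 → r4=(-32)-14=-46
SUB r2, r2, #1 → r2=3-1=2
CMP r2, #0  (cmp 2,0)
BGT L2: taken
SUB r4, r4, #14 → r4=(-46)-14=-60
SUB r2, r2, #1 → r2=2-1=1
CMP r2, #0  (cmp 1,0)
BGT L2: taken
SUB r4, r4, #14 → r4=(-60)-14=-74
SUB r2, r2, #1 → r2=1-1=0
CMP r2, #0  (cmp 0,0)
BGT L2: not taken
halt.
Total executed instructions: 28.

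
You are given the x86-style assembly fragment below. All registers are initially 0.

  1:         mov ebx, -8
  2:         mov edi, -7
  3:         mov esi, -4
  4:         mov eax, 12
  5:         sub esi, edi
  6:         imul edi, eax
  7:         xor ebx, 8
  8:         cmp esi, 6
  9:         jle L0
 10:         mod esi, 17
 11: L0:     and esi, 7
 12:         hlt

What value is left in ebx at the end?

after mov ebx, -8: ebx=-8
after mov edi, -7: edi=-7
after mov esi, -4: esi=-4
after mov eax, 12: eax=12
after sub esi, edi: esi=(-4)-(-7)=3
after imul edi, eax: edi=(-7)*12=-84
after xor ebx, 8: ebx=(-8)^8=-16
cmp esi, 6  (cmp 3,6)
jle L0: taken
after and esi, 7: esi=3&7=3
halt.

-16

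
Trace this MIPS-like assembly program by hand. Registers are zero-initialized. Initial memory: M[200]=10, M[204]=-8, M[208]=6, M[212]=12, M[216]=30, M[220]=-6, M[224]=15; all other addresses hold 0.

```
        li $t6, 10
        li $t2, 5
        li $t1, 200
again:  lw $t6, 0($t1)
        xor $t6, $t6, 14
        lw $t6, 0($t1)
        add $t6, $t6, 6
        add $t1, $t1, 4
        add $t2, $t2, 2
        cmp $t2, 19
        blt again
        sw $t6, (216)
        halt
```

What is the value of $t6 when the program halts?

21

li $t6, 10 → $t6=10
li $t2, 5 → $t2=5
li $t1, 200 → $t1=200
lw $t6, 0($t1) → $t6=M[200]=10
xor $t6, $t6, 14 → $t6=10^14=4
lw $t6, 0($t1) → $t6=M[200]=10
add $t6, $t6, 6 → $t6=10+6=16
add $t1, $t1, 4 → $t1=200+4=204
add $t2, $t2, 2 → $t2=5+2=7
cmp $t2, 19  (cmp 7,19)
blt again: taken
lw $t6, 0($t1) → $t6=M[204]=-8
xor $t6, $t6, 14 → $t6=(-8)^14=-10
lw $t6, 0($t1) → $t6=M[204]=-8
add $t6, $t6, 6 → $t6=(-8)+6=-2
add $t1, $t1, 4 → $t1=204+4=208
add $t2, $t2, 2 → $t2=7+2=9
cmp $t2, 19  (cmp 9,19)
blt again: taken
lw $t6, 0($t1) → $t6=M[208]=6
xor $t6, $t6, 14 → $t6=6^14=8
lw $t6, 0($t1) → $t6=M[208]=6
add $t6, $t6, 6 → $t6=6+6=12
add $t1, $t1, 4 → $t1=208+4=212
add $t2, $t2, 2 → $t2=9+2=11
cmp $t2, 19  (cmp 11,19)
blt again: taken
lw $t6, 0($t1) → $t6=M[212]=12
xor $t6, $t6, 14 → $t6=12^14=2
lw $t6, 0($t1) → $t6=M[212]=12
add $t6, $t6, 6 → $t6=12+6=18
add $t1, $t1, 4 → $t1=212+4=216
add $t2, $t2, 2 → $t2=11+2=13
cmp $t2, 19  (cmp 13,19)
blt again: taken
lw $t6, 0($t1) → $t6=M[216]=30
xor $t6, $t6, 14 → $t6=30^14=16
lw $t6, 0($t1) → $t6=M[216]=30
add $t6, $t6, 6 → $t6=30+6=36
add $t1, $t1, 4 → $t1=216+4=220
add $t2, $t2, 2 → $t2=13+2=15
cmp $t2, 19  (cmp 15,19)
blt again: taken
lw $t6, 0($t1) → $t6=M[220]=-6
xor $t6, $t6, 14 → $t6=(-6)^14=-12
lw $t6, 0($t1) → $t6=M[220]=-6
add $t6, $t6, 6 → $t6=(-6)+6=0
add $t1, $t1, 4 → $t1=220+4=224
add $t2, $t2, 2 → $t2=15+2=17
cmp $t2, 19  (cmp 17,19)
blt again: taken
lw $t6, 0($t1) → $t6=M[224]=15
xor $t6, $t6, 14 → $t6=15^14=1
lw $t6, 0($t1) → $t6=M[224]=15
add $t6, $t6, 6 → $t6=15+6=21
add $t1, $t1, 4 → $t1=224+4=228
add $t2, $t2, 2 → $t2=17+2=19
cmp $t2, 19  (cmp 19,19)
blt again: not taken
sw $t6, (216) → M[216]=21
halt.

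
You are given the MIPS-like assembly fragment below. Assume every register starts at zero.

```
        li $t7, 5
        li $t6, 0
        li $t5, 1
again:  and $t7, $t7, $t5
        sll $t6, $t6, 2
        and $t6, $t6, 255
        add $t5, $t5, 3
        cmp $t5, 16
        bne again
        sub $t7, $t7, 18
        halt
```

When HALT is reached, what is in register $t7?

li $t7, 5 → $t7=5
li $t6, 0 → $t6=0
li $t5, 1 → $t5=1
and $t7, $t7, $t5 → $t7=5&1=1
sll $t6, $t6, 2 → $t6=0<<2=0
and $t6, $t6, 255 → $t6=0&255=0
add $t5, $t5, 3 → $t5=1+3=4
cmp $t5, 16  (cmp 4,16)
bne again: taken
and $t7, $t7, $t5 → $t7=1&4=0
sll $t6, $t6, 2 → $t6=0<<2=0
and $t6, $t6, 255 → $t6=0&255=0
add $t5, $t5, 3 → $t5=4+3=7
cmp $t5, 16  (cmp 7,16)
bne again: taken
and $t7, $t7, $t5 → $t7=0&7=0
sll $t6, $t6, 2 → $t6=0<<2=0
and $t6, $t6, 255 → $t6=0&255=0
add $t5, $t5, 3 → $t5=7+3=10
cmp $t5, 16  (cmp 10,16)
bne again: taken
and $t7, $t7, $t5 → $t7=0&10=0
sll $t6, $t6, 2 → $t6=0<<2=0
and $t6, $t6, 255 → $t6=0&255=0
add $t5, $t5, 3 → $t5=10+3=13
cmp $t5, 16  (cmp 13,16)
bne again: taken
and $t7, $t7, $t5 → $t7=0&13=0
sll $t6, $t6, 2 → $t6=0<<2=0
and $t6, $t6, 255 → $t6=0&255=0
add $t5, $t5, 3 → $t5=13+3=16
cmp $t5, 16  (cmp 16,16)
bne again: not taken
sub $t7, $t7, 18 → $t7=0-18=-18
halt.

-18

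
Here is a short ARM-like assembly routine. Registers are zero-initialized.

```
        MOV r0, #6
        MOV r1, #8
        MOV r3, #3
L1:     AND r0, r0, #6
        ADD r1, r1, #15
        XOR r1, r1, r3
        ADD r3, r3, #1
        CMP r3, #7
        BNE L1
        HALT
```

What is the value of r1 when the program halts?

68

MOV r0, #6 → r0=6
MOV r1, #8 → r1=8
MOV r3, #3 → r3=3
AND r0, r0, #6 → r0=6&6=6
ADD r1, r1, #15 → r1=8+15=23
XOR r1, r1, r3 → r1=23^3=20
ADD r3, r3, #1 → r3=3+1=4
CMP r3, #7  (cmp 4,7)
BNE L1: taken
AND r0, r0, #6 → r0=6&6=6
ADD r1, r1, #15 → r1=20+15=35
XOR r1, r1, r3 → r1=35^4=39
ADD r3, r3, #1 → r3=4+1=5
CMP r3, #7  (cmp 5,7)
BNE L1: taken
AND r0, r0, #6 → r0=6&6=6
ADD r1, r1, #15 → r1=39+15=54
XOR r1, r1, r3 → r1=54^5=51
ADD r3, r3, #1 → r3=5+1=6
CMP r3, #7  (cmp 6,7)
BNE L1: taken
AND r0, r0, #6 → r0=6&6=6
ADD r1, r1, #15 → r1=51+15=66
XOR r1, r1, r3 → r1=66^6=68
ADD r3, r3, #1 → r3=6+1=7
CMP r3, #7  (cmp 7,7)
BNE L1: not taken
halt.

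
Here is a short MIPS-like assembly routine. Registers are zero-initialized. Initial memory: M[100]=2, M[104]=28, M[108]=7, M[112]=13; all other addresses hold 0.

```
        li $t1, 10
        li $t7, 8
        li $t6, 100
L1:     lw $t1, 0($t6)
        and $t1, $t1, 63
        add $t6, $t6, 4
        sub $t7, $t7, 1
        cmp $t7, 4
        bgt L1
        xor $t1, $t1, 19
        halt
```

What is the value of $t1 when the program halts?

li $t1, 10 → $t1=10
li $t7, 8 → $t7=8
li $t6, 100 → $t6=100
lw $t1, 0($t6) → $t1=M[100]=2
and $t1, $t1, 63 → $t1=2&63=2
add $t6, $t6, 4 → $t6=100+4=104
sub $t7, $t7, 1 → $t7=8-1=7
cmp $t7, 4  (cmp 7,4)
bgt L1: taken
lw $t1, 0($t6) → $t1=M[104]=28
and $t1, $t1, 63 → $t1=28&63=28
add $t6, $t6, 4 → $t6=104+4=108
sub $t7, $t7, 1 → $t7=7-1=6
cmp $t7, 4  (cmp 6,4)
bgt L1: taken
lw $t1, 0($t6) → $t1=M[108]=7
and $t1, $t1, 63 → $t1=7&63=7
add $t6, $t6, 4 → $t6=108+4=112
sub $t7, $t7, 1 → $t7=6-1=5
cmp $t7, 4  (cmp 5,4)
bgt L1: taken
lw $t1, 0($t6) → $t1=M[112]=13
and $t1, $t1, 63 → $t1=13&63=13
add $t6, $t6, 4 → $t6=112+4=116
sub $t7, $t7, 1 → $t7=5-1=4
cmp $t7, 4  (cmp 4,4)
bgt L1: not taken
xor $t1, $t1, 19 → $t1=13^19=30
halt.

30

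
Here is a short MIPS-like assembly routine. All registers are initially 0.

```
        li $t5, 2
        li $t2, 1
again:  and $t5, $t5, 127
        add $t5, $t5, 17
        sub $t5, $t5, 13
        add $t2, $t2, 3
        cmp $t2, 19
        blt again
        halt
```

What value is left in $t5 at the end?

26

after li $t5, 2: $t5=2
after li $t2, 1: $t2=1
after and $t5, $t5, 127: $t5=2&127=2
after add $t5, $t5, 17: $t5=2+17=19
after sub $t5, $t5, 13: $t5=19-13=6
after add $t2, $t2, 3: $t2=1+3=4
cmp $t2, 19  (cmp 4,19)
blt again: taken
after and $t5, $t5, 127: $t5=6&127=6
after add $t5, $t5, 17: $t5=6+17=23
after sub $t5, $t5, 13: $t5=23-13=10
after add $t2, $t2, 3: $t2=4+3=7
cmp $t2, 19  (cmp 7,19)
blt again: taken
after and $t5, $t5, 127: $t5=10&127=10
after add $t5, $t5, 17: $t5=10+17=27
after sub $t5, $t5, 13: $t5=27-13=14
after add $t2, $t2, 3: $t2=7+3=10
cmp $t2, 19  (cmp 10,19)
blt again: taken
after and $t5, $t5, 127: $t5=14&127=14
after add $t5, $t5, 17: $t5=14+17=31
after sub $t5, $t5, 13: $t5=31-13=18
after add $t2, $t2, 3: $t2=10+3=13
cmp $t2, 19  (cmp 13,19)
blt again: taken
after and $t5, $t5, 127: $t5=18&127=18
after add $t5, $t5, 17: $t5=18+17=35
after sub $t5, $t5, 13: $t5=35-13=22
after add $t2, $t2, 3: $t2=13+3=16
cmp $t2, 19  (cmp 16,19)
blt again: taken
after and $t5, $t5, 127: $t5=22&127=22
after add $t5, $t5, 17: $t5=22+17=39
after sub $t5, $t5, 13: $t5=39-13=26
after add $t2, $t2, 3: $t2=16+3=19
cmp $t2, 19  (cmp 19,19)
blt again: not taken
halt.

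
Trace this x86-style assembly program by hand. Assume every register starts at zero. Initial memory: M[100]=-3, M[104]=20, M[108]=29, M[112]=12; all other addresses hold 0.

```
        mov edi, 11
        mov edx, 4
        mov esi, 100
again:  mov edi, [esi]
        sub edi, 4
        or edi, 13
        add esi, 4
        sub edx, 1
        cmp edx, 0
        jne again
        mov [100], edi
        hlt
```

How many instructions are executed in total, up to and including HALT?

33

after mov edi, 11: edi=11
after mov edx, 4: edx=4
after mov esi, 100: esi=100
after mov edi, [esi]: edi=M[100]=-3
after sub edi, 4: edi=(-3)-4=-7
after or edi, 13: edi=(-7)|13=-3
after add esi, 4: esi=100+4=104
after sub edx, 1: edx=4-1=3
cmp edx, 0  (cmp 3,0)
jne again: taken
after mov edi, [esi]: edi=M[104]=20
after sub edi, 4: edi=20-4=16
after or edi, 13: edi=16|13=29
after add esi, 4: esi=104+4=108
after sub edx, 1: edx=3-1=2
cmp edx, 0  (cmp 2,0)
jne again: taken
after mov edi, [esi]: edi=M[108]=29
after sub edi, 4: edi=29-4=25
after or edi, 13: edi=25|13=29
after add esi, 4: esi=108+4=112
after sub edx, 1: edx=2-1=1
cmp edx, 0  (cmp 1,0)
jne again: taken
after mov edi, [esi]: edi=M[112]=12
after sub edi, 4: edi=12-4=8
after or edi, 13: edi=8|13=13
after add esi, 4: esi=112+4=116
after sub edx, 1: edx=1-1=0
cmp edx, 0  (cmp 0,0)
jne again: not taken
mov [100], edi → M[100]=13
halt.
Total executed instructions: 33.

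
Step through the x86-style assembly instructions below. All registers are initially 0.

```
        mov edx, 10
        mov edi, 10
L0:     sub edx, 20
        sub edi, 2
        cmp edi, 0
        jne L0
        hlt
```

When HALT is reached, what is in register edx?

-90

edx=10
edi=10
edx=10-20=-10
edi=10-2=8
cmp edi, 0  (cmp 8,0)
jne L0: taken
edx=(-10)-20=-30
edi=8-2=6
cmp edi, 0  (cmp 6,0)
jne L0: taken
edx=(-30)-20=-50
edi=6-2=4
cmp edi, 0  (cmp 4,0)
jne L0: taken
edx=(-50)-20=-70
edi=4-2=2
cmp edi, 0  (cmp 2,0)
jne L0: taken
edx=(-70)-20=-90
edi=2-2=0
cmp edi, 0  (cmp 0,0)
jne L0: not taken
halt.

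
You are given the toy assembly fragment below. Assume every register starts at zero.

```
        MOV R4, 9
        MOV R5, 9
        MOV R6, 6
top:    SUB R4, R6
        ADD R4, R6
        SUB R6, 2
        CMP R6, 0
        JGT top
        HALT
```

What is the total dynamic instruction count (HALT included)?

MOV R4, 9 → R4=9
MOV R5, 9 → R5=9
MOV R6, 6 → R6=6
SUB R4, R6 → R4=9-6=3
ADD R4, R6 → R4=3+6=9
SUB R6, 2 → R6=6-2=4
CMP R6, 0  (cmp 4,0)
JGT top: taken
SUB R4, R6 → R4=9-4=5
ADD R4, R6 → R4=5+4=9
SUB R6, 2 → R6=4-2=2
CMP R6, 0  (cmp 2,0)
JGT top: taken
SUB R4, R6 → R4=9-2=7
ADD R4, R6 → R4=7+2=9
SUB R6, 2 → R6=2-2=0
CMP R6, 0  (cmp 0,0)
JGT top: not taken
halt.
Total executed instructions: 19.

19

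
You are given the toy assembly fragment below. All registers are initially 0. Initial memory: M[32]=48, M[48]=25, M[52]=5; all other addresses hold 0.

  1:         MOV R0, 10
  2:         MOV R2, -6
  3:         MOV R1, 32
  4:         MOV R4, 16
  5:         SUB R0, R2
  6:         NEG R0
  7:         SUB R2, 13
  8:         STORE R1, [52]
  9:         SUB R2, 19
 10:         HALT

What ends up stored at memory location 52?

MOV R0, 10 → R0=10
MOV R2, -6 → R2=-6
MOV R1, 32 → R1=32
MOV R4, 16 → R4=16
SUB R0, R2 → R0=10-(-6)=16
NEG R0 → R0=-(16)=-16
SUB R2, 13 → R2=(-6)-13=-19
STORE R1, [52] → M[52]=32
SUB R2, 19 → R2=(-19)-19=-38
halt.

32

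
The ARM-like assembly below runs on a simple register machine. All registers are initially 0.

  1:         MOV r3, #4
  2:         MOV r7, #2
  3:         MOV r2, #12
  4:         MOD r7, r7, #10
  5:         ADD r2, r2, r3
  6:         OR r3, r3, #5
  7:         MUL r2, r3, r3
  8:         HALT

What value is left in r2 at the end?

25

MOV r3, #4 → r3=4
MOV r7, #2 → r7=2
MOV r2, #12 → r2=12
MOD r7, r7, #10 → r7=2%10=2
ADD r2, r2, r3 → r2=12+4=16
OR r3, r3, #5 → r3=4|5=5
MUL r2, r3, r3 → r2=5*5=25
halt.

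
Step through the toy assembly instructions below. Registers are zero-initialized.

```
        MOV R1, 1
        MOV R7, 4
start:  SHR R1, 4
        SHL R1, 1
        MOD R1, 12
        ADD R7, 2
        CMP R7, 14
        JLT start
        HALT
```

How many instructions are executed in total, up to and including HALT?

33

after MOV R1, 1: R1=1
after MOV R7, 4: R7=4
after SHR R1, 4: R1=1>>4=0
after SHL R1, 1: R1=0<<1=0
after MOD R1, 12: R1=0%12=0
after ADD R7, 2: R7=4+2=6
CMP R7, 14  (cmp 6,14)
JLT start: taken
after SHR R1, 4: R1=0>>4=0
after SHL R1, 1: R1=0<<1=0
after MOD R1, 12: R1=0%12=0
after ADD R7, 2: R7=6+2=8
CMP R7, 14  (cmp 8,14)
JLT start: taken
after SHR R1, 4: R1=0>>4=0
after SHL R1, 1: R1=0<<1=0
after MOD R1, 12: R1=0%12=0
after ADD R7, 2: R7=8+2=10
CMP R7, 14  (cmp 10,14)
JLT start: taken
after SHR R1, 4: R1=0>>4=0
after SHL R1, 1: R1=0<<1=0
after MOD R1, 12: R1=0%12=0
after ADD R7, 2: R7=10+2=12
CMP R7, 14  (cmp 12,14)
JLT start: taken
after SHR R1, 4: R1=0>>4=0
after SHL R1, 1: R1=0<<1=0
after MOD R1, 12: R1=0%12=0
after ADD R7, 2: R7=12+2=14
CMP R7, 14  (cmp 14,14)
JLT start: not taken
halt.
Total executed instructions: 33.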